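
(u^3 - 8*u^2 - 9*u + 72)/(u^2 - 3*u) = u - 5 - 24/u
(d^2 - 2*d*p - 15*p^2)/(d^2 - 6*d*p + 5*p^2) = (-d - 3*p)/(-d + p)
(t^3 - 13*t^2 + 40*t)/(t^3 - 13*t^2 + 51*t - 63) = t*(t^2 - 13*t + 40)/(t^3 - 13*t^2 + 51*t - 63)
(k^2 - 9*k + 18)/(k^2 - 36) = (k - 3)/(k + 6)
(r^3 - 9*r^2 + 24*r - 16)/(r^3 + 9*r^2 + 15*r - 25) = (r^2 - 8*r + 16)/(r^2 + 10*r + 25)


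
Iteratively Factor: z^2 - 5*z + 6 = (z - 2)*(z - 3)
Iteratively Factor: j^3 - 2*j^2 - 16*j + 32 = (j - 4)*(j^2 + 2*j - 8) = (j - 4)*(j - 2)*(j + 4)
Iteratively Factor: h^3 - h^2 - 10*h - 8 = (h + 2)*(h^2 - 3*h - 4) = (h - 4)*(h + 2)*(h + 1)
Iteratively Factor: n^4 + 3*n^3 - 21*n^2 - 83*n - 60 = (n - 5)*(n^3 + 8*n^2 + 19*n + 12) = (n - 5)*(n + 1)*(n^2 + 7*n + 12) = (n - 5)*(n + 1)*(n + 4)*(n + 3)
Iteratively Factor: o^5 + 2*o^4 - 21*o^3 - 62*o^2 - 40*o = (o + 1)*(o^4 + o^3 - 22*o^2 - 40*o) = o*(o + 1)*(o^3 + o^2 - 22*o - 40) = o*(o - 5)*(o + 1)*(o^2 + 6*o + 8) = o*(o - 5)*(o + 1)*(o + 4)*(o + 2)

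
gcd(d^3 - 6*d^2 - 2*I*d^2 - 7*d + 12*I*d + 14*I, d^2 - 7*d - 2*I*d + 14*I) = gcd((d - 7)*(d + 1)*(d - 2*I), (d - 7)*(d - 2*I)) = d^2 + d*(-7 - 2*I) + 14*I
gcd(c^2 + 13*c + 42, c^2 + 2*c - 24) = c + 6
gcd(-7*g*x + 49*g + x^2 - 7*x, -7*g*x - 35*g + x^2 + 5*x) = -7*g + x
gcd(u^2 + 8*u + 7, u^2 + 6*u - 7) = u + 7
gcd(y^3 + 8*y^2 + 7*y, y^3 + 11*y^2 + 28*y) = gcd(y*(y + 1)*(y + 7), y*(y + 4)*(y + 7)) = y^2 + 7*y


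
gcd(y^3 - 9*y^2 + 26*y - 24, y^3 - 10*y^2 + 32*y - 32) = y^2 - 6*y + 8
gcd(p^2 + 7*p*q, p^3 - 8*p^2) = p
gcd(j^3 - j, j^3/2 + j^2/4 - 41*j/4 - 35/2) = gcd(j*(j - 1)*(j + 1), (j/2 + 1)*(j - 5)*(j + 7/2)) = 1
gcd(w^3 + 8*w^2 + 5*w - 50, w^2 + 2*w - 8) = w - 2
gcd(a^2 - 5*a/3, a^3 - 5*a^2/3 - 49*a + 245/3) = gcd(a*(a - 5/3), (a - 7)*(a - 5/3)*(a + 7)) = a - 5/3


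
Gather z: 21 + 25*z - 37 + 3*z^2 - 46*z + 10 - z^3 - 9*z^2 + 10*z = -z^3 - 6*z^2 - 11*z - 6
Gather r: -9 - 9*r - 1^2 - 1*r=-10*r - 10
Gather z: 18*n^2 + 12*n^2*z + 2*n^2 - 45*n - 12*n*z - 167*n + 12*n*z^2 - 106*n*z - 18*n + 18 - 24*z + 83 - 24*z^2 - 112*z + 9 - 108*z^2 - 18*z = 20*n^2 - 230*n + z^2*(12*n - 132) + z*(12*n^2 - 118*n - 154) + 110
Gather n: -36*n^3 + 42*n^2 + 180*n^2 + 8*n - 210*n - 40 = -36*n^3 + 222*n^2 - 202*n - 40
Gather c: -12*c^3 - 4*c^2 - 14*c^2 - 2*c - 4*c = -12*c^3 - 18*c^2 - 6*c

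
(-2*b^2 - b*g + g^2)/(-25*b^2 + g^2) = (2*b^2 + b*g - g^2)/(25*b^2 - g^2)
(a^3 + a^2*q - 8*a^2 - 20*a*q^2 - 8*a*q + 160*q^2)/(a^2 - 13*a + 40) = (a^2 + a*q - 20*q^2)/(a - 5)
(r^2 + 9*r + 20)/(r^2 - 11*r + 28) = (r^2 + 9*r + 20)/(r^2 - 11*r + 28)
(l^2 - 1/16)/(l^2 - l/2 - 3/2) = (1 - 16*l^2)/(8*(-2*l^2 + l + 3))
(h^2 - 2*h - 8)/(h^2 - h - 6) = (h - 4)/(h - 3)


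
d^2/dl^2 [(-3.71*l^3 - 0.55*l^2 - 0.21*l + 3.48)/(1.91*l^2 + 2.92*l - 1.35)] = (-1.4210854715202e-14*l^5 - 5.6843418860808e-14*l^4 - 77.79564*l^3 + 155.412198*l^2 + 72.634176*l + 73.629714)/(6.967871*l^6 + 31.957356*l^5 + 34.081467*l^4 - 20.278232*l^3 - 24.088995*l^2 + 15.9651*l - 2.460375)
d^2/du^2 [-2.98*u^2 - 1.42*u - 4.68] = -5.96000000000000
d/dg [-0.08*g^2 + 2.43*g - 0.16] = 2.43 - 0.16*g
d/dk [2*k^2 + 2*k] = 4*k + 2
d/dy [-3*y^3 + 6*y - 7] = 6 - 9*y^2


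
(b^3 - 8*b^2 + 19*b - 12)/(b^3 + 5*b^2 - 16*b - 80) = (b^2 - 4*b + 3)/(b^2 + 9*b + 20)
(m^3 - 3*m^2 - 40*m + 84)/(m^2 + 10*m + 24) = (m^2 - 9*m + 14)/(m + 4)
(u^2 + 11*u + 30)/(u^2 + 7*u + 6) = (u + 5)/(u + 1)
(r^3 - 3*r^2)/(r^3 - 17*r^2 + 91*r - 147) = r^2/(r^2 - 14*r + 49)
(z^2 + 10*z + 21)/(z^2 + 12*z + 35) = (z + 3)/(z + 5)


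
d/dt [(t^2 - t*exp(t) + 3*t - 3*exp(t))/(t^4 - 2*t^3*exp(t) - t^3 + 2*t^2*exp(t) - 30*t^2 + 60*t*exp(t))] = (t*(-t*exp(t) + 2*t - 4*exp(t) + 3)*(t^3 - 2*t^2*exp(t) - t^2 + 2*t*exp(t) - 30*t + 60*exp(t)) + (t^2 - t*exp(t) + 3*t - 3*exp(t))*(2*t^3*exp(t) - 4*t^3 + 4*t^2*exp(t) + 3*t^2 - 64*t*exp(t) + 60*t - 60*exp(t)))/(t^2*(t^3 - 2*t^2*exp(t) - t^2 + 2*t*exp(t) - 30*t + 60*exp(t))^2)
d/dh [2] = 0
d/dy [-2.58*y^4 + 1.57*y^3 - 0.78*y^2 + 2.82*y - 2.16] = -10.32*y^3 + 4.71*y^2 - 1.56*y + 2.82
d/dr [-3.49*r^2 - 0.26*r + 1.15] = -6.98*r - 0.26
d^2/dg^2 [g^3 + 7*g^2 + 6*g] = 6*g + 14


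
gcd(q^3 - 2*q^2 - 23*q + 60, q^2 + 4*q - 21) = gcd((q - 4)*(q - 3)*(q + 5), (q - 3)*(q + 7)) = q - 3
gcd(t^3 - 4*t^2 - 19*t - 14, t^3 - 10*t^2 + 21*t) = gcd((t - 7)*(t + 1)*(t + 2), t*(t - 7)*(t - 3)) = t - 7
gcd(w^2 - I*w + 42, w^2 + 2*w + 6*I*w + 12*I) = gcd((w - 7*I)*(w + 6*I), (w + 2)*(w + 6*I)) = w + 6*I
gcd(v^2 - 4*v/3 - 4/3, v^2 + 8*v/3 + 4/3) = v + 2/3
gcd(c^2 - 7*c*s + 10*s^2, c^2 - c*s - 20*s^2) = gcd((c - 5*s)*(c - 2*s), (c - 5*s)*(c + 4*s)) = -c + 5*s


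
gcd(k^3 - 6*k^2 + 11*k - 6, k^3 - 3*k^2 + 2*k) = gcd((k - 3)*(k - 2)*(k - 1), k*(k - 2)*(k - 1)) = k^2 - 3*k + 2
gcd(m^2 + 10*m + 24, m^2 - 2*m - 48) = m + 6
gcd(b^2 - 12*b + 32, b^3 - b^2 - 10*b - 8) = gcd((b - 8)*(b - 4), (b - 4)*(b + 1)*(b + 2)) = b - 4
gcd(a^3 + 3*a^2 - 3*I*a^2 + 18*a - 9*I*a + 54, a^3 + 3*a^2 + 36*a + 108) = a^2 + a*(3 - 6*I) - 18*I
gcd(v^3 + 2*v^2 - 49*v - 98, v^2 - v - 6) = v + 2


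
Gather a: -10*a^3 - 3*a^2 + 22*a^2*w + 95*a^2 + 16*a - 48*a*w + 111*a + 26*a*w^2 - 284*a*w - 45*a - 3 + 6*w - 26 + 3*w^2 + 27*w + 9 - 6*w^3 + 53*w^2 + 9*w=-10*a^3 + a^2*(22*w + 92) + a*(26*w^2 - 332*w + 82) - 6*w^3 + 56*w^2 + 42*w - 20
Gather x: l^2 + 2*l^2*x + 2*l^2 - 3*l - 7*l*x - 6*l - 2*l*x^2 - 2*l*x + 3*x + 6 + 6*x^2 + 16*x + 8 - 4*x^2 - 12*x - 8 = 3*l^2 - 9*l + x^2*(2 - 2*l) + x*(2*l^2 - 9*l + 7) + 6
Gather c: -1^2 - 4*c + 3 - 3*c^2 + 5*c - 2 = -3*c^2 + c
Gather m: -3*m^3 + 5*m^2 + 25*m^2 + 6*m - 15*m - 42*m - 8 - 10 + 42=-3*m^3 + 30*m^2 - 51*m + 24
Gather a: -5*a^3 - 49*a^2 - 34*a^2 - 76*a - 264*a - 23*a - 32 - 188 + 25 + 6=-5*a^3 - 83*a^2 - 363*a - 189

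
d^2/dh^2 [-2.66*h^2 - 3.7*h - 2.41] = -5.32000000000000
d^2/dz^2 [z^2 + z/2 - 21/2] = 2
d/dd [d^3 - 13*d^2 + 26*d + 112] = 3*d^2 - 26*d + 26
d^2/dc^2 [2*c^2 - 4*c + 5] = 4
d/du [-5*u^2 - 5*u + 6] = -10*u - 5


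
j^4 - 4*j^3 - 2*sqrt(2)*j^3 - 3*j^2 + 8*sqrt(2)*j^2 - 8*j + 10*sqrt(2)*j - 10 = (j - 5)*(j + 1)*(j - sqrt(2))^2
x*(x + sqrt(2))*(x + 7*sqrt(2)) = x^3 + 8*sqrt(2)*x^2 + 14*x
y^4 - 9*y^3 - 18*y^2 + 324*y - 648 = (y - 6)^2*(y - 3)*(y + 6)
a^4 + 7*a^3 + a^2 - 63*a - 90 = (a - 3)*(a + 2)*(a + 3)*(a + 5)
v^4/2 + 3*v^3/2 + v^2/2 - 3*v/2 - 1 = (v/2 + 1/2)*(v - 1)*(v + 1)*(v + 2)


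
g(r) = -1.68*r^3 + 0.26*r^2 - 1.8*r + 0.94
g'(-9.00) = -414.72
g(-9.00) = 1262.92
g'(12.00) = -721.32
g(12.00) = -2886.26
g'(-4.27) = -95.91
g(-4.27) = 144.16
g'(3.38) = -57.62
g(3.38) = -67.05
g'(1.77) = -16.67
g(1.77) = -10.75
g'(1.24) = -8.90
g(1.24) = -4.10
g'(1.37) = -10.55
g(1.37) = -5.36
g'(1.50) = -12.36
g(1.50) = -6.84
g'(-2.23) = -28.02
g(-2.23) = 24.88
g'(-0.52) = -3.43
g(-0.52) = 2.18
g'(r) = -5.04*r^2 + 0.52*r - 1.8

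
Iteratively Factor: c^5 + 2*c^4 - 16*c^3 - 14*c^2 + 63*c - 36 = (c - 1)*(c^4 + 3*c^3 - 13*c^2 - 27*c + 36) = (c - 1)*(c + 4)*(c^3 - c^2 - 9*c + 9) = (c - 1)*(c + 3)*(c + 4)*(c^2 - 4*c + 3) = (c - 1)^2*(c + 3)*(c + 4)*(c - 3)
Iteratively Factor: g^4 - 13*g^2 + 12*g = (g - 3)*(g^3 + 3*g^2 - 4*g) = (g - 3)*(g - 1)*(g^2 + 4*g) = (g - 3)*(g - 1)*(g + 4)*(g)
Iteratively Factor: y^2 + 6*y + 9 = (y + 3)*(y + 3)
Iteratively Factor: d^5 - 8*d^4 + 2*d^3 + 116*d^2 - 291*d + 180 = (d - 3)*(d^4 - 5*d^3 - 13*d^2 + 77*d - 60) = (d - 3)^2*(d^3 - 2*d^2 - 19*d + 20) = (d - 5)*(d - 3)^2*(d^2 + 3*d - 4) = (d - 5)*(d - 3)^2*(d - 1)*(d + 4)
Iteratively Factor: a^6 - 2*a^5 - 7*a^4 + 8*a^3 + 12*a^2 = (a + 2)*(a^5 - 4*a^4 + a^3 + 6*a^2) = a*(a + 2)*(a^4 - 4*a^3 + a^2 + 6*a) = a^2*(a + 2)*(a^3 - 4*a^2 + a + 6) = a^2*(a - 3)*(a + 2)*(a^2 - a - 2) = a^2*(a - 3)*(a - 2)*(a + 2)*(a + 1)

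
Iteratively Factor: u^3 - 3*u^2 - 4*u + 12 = (u + 2)*(u^2 - 5*u + 6) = (u - 3)*(u + 2)*(u - 2)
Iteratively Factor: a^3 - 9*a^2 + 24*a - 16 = (a - 1)*(a^2 - 8*a + 16) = (a - 4)*(a - 1)*(a - 4)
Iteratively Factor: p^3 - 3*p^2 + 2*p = (p - 2)*(p^2 - p) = p*(p - 2)*(p - 1)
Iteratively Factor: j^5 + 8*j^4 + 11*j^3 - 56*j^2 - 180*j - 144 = (j - 3)*(j^4 + 11*j^3 + 44*j^2 + 76*j + 48) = (j - 3)*(j + 3)*(j^3 + 8*j^2 + 20*j + 16) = (j - 3)*(j + 3)*(j + 4)*(j^2 + 4*j + 4) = (j - 3)*(j + 2)*(j + 3)*(j + 4)*(j + 2)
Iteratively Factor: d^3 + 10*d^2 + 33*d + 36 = (d + 4)*(d^2 + 6*d + 9) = (d + 3)*(d + 4)*(d + 3)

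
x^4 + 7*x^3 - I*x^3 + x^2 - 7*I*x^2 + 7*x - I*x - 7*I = (x + 7)*(x - I)^2*(x + I)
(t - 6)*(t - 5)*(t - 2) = t^3 - 13*t^2 + 52*t - 60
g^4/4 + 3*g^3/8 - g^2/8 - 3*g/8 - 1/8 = (g/2 + 1/2)^2*(g - 1)*(g + 1/2)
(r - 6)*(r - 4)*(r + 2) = r^3 - 8*r^2 + 4*r + 48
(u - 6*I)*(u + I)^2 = u^3 - 4*I*u^2 + 11*u + 6*I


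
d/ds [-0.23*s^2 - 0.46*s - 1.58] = -0.46*s - 0.46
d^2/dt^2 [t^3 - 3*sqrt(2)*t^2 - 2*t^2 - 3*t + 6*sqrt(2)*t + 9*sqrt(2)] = 6*t - 6*sqrt(2) - 4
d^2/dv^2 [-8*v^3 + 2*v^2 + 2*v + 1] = 4 - 48*v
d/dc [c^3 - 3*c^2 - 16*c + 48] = 3*c^2 - 6*c - 16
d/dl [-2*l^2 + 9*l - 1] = 9 - 4*l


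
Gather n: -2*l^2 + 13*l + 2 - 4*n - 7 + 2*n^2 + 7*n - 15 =-2*l^2 + 13*l + 2*n^2 + 3*n - 20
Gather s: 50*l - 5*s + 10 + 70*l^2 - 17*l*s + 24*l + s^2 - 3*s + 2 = 70*l^2 + 74*l + s^2 + s*(-17*l - 8) + 12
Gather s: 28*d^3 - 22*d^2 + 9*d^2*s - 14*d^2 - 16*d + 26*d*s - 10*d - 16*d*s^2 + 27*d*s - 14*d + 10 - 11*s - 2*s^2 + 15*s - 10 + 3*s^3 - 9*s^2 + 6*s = 28*d^3 - 36*d^2 - 40*d + 3*s^3 + s^2*(-16*d - 11) + s*(9*d^2 + 53*d + 10)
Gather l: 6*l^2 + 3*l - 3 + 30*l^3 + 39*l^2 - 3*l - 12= 30*l^3 + 45*l^2 - 15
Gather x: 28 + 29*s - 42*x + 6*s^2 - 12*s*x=6*s^2 + 29*s + x*(-12*s - 42) + 28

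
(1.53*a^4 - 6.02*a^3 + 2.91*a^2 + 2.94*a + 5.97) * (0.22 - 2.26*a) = -3.4578*a^5 + 13.9418*a^4 - 7.901*a^3 - 6.0042*a^2 - 12.8454*a + 1.3134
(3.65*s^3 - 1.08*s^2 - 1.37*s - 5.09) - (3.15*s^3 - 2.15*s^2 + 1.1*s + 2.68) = 0.5*s^3 + 1.07*s^2 - 2.47*s - 7.77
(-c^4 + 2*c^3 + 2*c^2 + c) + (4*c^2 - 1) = -c^4 + 2*c^3 + 6*c^2 + c - 1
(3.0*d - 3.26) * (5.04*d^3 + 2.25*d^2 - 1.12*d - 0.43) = 15.12*d^4 - 9.6804*d^3 - 10.695*d^2 + 2.3612*d + 1.4018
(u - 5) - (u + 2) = -7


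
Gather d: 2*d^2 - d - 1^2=2*d^2 - d - 1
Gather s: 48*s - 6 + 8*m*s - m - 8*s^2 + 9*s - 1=-m - 8*s^2 + s*(8*m + 57) - 7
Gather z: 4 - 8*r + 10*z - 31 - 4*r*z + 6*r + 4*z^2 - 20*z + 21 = -2*r + 4*z^2 + z*(-4*r - 10) - 6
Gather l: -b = -b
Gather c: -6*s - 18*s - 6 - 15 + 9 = -24*s - 12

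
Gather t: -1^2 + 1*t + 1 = t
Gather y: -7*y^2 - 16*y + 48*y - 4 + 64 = -7*y^2 + 32*y + 60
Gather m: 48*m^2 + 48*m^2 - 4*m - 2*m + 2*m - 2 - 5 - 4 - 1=96*m^2 - 4*m - 12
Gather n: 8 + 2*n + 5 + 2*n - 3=4*n + 10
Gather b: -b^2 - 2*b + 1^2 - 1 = -b^2 - 2*b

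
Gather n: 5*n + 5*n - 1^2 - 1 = 10*n - 2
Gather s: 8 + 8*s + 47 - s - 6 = 7*s + 49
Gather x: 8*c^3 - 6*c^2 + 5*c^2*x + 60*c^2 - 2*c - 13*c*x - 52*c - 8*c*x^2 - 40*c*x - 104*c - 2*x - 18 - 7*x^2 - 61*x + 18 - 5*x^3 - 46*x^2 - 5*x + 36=8*c^3 + 54*c^2 - 158*c - 5*x^3 + x^2*(-8*c - 53) + x*(5*c^2 - 53*c - 68) + 36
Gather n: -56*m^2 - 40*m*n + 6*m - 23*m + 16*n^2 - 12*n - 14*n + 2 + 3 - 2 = -56*m^2 - 17*m + 16*n^2 + n*(-40*m - 26) + 3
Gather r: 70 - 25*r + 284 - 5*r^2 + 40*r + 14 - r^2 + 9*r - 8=-6*r^2 + 24*r + 360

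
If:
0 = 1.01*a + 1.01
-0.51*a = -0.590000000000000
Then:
No Solution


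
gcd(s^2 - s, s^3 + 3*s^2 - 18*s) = s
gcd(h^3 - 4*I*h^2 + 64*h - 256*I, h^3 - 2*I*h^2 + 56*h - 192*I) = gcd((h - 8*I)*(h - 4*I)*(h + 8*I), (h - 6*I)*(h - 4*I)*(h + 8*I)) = h^2 + 4*I*h + 32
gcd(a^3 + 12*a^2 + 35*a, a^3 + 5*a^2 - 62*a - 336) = a + 7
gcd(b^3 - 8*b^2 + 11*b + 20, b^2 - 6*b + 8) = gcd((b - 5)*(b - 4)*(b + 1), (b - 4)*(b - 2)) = b - 4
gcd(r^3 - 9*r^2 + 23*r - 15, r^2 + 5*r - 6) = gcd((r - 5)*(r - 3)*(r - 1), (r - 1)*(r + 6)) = r - 1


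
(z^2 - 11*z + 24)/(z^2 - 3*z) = (z - 8)/z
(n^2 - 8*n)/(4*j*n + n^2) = (n - 8)/(4*j + n)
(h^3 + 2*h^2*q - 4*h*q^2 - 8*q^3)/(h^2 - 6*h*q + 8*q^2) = (-h^2 - 4*h*q - 4*q^2)/(-h + 4*q)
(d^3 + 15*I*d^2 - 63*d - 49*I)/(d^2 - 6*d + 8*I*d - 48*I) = (d^3 + 15*I*d^2 - 63*d - 49*I)/(d^2 + d*(-6 + 8*I) - 48*I)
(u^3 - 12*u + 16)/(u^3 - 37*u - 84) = (-u^3 + 12*u - 16)/(-u^3 + 37*u + 84)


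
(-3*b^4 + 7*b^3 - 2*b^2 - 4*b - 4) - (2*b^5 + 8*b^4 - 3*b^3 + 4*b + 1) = -2*b^5 - 11*b^4 + 10*b^3 - 2*b^2 - 8*b - 5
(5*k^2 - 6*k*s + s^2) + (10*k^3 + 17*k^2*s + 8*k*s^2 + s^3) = 10*k^3 + 17*k^2*s + 5*k^2 + 8*k*s^2 - 6*k*s + s^3 + s^2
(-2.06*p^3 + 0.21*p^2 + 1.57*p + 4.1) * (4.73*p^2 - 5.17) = -9.7438*p^5 + 0.9933*p^4 + 18.0763*p^3 + 18.3073*p^2 - 8.1169*p - 21.197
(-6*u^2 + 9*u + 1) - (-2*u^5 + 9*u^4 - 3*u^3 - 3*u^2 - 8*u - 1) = 2*u^5 - 9*u^4 + 3*u^3 - 3*u^2 + 17*u + 2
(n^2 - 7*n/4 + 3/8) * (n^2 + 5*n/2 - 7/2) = n^4 + 3*n^3/4 - 15*n^2/2 + 113*n/16 - 21/16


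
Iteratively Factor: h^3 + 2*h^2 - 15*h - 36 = (h + 3)*(h^2 - h - 12) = (h - 4)*(h + 3)*(h + 3)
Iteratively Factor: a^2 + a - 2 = (a - 1)*(a + 2)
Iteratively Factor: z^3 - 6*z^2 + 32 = (z + 2)*(z^2 - 8*z + 16) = (z - 4)*(z + 2)*(z - 4)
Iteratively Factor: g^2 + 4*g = (g)*(g + 4)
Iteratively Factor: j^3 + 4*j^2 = (j)*(j^2 + 4*j) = j^2*(j + 4)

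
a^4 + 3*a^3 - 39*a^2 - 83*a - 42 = (a - 6)*(a + 1)^2*(a + 7)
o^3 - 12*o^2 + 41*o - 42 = (o - 7)*(o - 3)*(o - 2)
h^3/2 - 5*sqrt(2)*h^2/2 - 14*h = h*(h/2 + sqrt(2))*(h - 7*sqrt(2))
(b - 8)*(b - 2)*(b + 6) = b^3 - 4*b^2 - 44*b + 96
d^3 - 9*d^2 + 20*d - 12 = (d - 6)*(d - 2)*(d - 1)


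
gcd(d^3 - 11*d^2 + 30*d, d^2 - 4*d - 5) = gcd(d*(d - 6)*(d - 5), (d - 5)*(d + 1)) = d - 5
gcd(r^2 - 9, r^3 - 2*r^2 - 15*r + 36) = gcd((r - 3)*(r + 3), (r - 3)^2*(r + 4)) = r - 3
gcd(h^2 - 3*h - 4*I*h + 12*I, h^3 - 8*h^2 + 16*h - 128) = h - 4*I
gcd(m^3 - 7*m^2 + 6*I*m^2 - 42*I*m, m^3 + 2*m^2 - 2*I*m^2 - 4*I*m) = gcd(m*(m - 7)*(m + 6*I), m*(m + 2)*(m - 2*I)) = m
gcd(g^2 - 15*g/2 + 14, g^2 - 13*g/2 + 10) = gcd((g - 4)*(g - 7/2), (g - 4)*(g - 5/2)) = g - 4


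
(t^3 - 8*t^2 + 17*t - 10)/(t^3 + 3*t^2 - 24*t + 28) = (t^2 - 6*t + 5)/(t^2 + 5*t - 14)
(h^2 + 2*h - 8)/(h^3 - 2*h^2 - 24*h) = (h - 2)/(h*(h - 6))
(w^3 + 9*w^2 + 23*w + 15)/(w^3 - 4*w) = (w^3 + 9*w^2 + 23*w + 15)/(w*(w^2 - 4))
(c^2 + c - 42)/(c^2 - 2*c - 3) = (-c^2 - c + 42)/(-c^2 + 2*c + 3)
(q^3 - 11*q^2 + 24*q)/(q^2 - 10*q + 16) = q*(q - 3)/(q - 2)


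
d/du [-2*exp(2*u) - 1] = -4*exp(2*u)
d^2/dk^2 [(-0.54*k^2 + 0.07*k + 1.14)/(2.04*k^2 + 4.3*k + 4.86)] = (3.5527136788005e-15*k^4 + 10.056384*k^3 + 60.588*k^2 + 55.836432*k - 8.88252000000001)/(8.489664*k^6 + 53.68464*k^5 + 173.834928*k^4 + 335.29852*k^3 + 414.136152*k^2 + 304.69284*k + 114.791256)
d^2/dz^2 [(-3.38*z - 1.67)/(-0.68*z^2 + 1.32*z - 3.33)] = ((6.652 - 13.7904*z)*(0.68*z^2 - 1.32*z + 3.33) + (1.36*z - 1.32)*(2.72*z - 2.64)*(3.38*z + 1.67))/(0.68*z^2 - 1.32*z + 3.33)^3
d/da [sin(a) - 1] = cos(a)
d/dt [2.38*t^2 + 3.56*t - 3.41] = 4.76*t + 3.56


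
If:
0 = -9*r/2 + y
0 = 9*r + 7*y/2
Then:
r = 0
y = 0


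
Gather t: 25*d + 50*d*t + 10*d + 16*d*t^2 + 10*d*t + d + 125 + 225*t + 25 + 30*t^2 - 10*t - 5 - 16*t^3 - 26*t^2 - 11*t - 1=36*d - 16*t^3 + t^2*(16*d + 4) + t*(60*d + 204) + 144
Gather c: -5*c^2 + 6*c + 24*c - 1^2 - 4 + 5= -5*c^2 + 30*c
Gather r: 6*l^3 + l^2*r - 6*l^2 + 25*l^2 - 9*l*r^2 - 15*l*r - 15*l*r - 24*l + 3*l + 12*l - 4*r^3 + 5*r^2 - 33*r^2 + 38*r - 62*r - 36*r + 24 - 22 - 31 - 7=6*l^3 + 19*l^2 - 9*l - 4*r^3 + r^2*(-9*l - 28) + r*(l^2 - 30*l - 60) - 36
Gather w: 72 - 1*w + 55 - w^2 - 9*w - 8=-w^2 - 10*w + 119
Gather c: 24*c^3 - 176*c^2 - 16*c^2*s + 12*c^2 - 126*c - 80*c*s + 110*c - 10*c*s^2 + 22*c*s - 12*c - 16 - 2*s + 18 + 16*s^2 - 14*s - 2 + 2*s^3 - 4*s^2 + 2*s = 24*c^3 + c^2*(-16*s - 164) + c*(-10*s^2 - 58*s - 28) + 2*s^3 + 12*s^2 - 14*s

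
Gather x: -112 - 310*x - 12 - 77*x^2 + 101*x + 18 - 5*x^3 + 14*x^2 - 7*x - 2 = -5*x^3 - 63*x^2 - 216*x - 108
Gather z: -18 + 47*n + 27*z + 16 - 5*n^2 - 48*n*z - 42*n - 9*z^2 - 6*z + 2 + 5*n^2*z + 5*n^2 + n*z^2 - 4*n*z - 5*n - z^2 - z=z^2*(n - 10) + z*(5*n^2 - 52*n + 20)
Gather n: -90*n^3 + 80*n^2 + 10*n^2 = -90*n^3 + 90*n^2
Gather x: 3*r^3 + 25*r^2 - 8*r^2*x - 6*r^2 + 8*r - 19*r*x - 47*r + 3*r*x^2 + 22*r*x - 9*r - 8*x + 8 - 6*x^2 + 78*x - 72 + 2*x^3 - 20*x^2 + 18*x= 3*r^3 + 19*r^2 - 48*r + 2*x^3 + x^2*(3*r - 26) + x*(-8*r^2 + 3*r + 88) - 64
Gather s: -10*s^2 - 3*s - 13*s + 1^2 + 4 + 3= -10*s^2 - 16*s + 8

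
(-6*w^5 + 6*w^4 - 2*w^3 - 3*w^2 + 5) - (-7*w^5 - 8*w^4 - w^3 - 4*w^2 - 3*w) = w^5 + 14*w^4 - w^3 + w^2 + 3*w + 5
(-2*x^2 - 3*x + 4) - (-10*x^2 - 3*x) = 8*x^2 + 4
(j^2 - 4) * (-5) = 20 - 5*j^2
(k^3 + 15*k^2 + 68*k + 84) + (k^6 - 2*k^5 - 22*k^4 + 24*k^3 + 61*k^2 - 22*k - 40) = k^6 - 2*k^5 - 22*k^4 + 25*k^3 + 76*k^2 + 46*k + 44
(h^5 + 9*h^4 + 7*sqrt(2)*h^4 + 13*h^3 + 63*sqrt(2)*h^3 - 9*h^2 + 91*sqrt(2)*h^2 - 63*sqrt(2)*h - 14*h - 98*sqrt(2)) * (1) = h^5 + 9*h^4 + 7*sqrt(2)*h^4 + 13*h^3 + 63*sqrt(2)*h^3 - 9*h^2 + 91*sqrt(2)*h^2 - 63*sqrt(2)*h - 14*h - 98*sqrt(2)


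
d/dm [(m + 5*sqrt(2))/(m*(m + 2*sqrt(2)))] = (-m^2 - 10*sqrt(2)*m - 20)/(m^2*(m^2 + 4*sqrt(2)*m + 8))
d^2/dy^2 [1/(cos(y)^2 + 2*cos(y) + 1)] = 2*(cos(y) - cos(2*y) + 2)/(cos(y) + 1)^4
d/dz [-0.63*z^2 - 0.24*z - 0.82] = -1.26*z - 0.24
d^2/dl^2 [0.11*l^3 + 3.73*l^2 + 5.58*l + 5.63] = 0.66*l + 7.46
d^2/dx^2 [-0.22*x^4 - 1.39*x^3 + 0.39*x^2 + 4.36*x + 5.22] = -2.64*x^2 - 8.34*x + 0.78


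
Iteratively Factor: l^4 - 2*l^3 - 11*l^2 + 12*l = (l - 4)*(l^3 + 2*l^2 - 3*l) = l*(l - 4)*(l^2 + 2*l - 3) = l*(l - 4)*(l - 1)*(l + 3)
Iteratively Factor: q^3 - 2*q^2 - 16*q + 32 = (q + 4)*(q^2 - 6*q + 8) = (q - 2)*(q + 4)*(q - 4)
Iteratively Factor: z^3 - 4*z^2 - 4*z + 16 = (z + 2)*(z^2 - 6*z + 8) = (z - 4)*(z + 2)*(z - 2)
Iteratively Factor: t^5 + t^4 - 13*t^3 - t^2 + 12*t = (t - 1)*(t^4 + 2*t^3 - 11*t^2 - 12*t) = (t - 1)*(t + 1)*(t^3 + t^2 - 12*t) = (t - 3)*(t - 1)*(t + 1)*(t^2 + 4*t) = (t - 3)*(t - 1)*(t + 1)*(t + 4)*(t)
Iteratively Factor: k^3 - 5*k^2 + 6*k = (k - 2)*(k^2 - 3*k) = k*(k - 2)*(k - 3)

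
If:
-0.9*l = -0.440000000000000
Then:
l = 0.49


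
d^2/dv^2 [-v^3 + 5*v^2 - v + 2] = 10 - 6*v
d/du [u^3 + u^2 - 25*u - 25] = 3*u^2 + 2*u - 25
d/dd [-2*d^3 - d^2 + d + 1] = -6*d^2 - 2*d + 1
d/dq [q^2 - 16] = 2*q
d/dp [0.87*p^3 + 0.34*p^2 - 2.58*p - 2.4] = 2.61*p^2 + 0.68*p - 2.58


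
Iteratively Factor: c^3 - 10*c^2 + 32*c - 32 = (c - 4)*(c^2 - 6*c + 8) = (c - 4)*(c - 2)*(c - 4)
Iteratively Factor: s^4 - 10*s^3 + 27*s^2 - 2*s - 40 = (s + 1)*(s^3 - 11*s^2 + 38*s - 40) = (s - 2)*(s + 1)*(s^2 - 9*s + 20) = (s - 5)*(s - 2)*(s + 1)*(s - 4)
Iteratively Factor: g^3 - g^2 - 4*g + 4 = (g - 1)*(g^2 - 4) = (g - 1)*(g + 2)*(g - 2)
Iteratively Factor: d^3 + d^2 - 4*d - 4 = (d + 2)*(d^2 - d - 2) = (d + 1)*(d + 2)*(d - 2)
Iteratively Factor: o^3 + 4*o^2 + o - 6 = (o + 3)*(o^2 + o - 2) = (o + 2)*(o + 3)*(o - 1)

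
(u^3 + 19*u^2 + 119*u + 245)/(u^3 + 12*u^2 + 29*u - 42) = (u^2 + 12*u + 35)/(u^2 + 5*u - 6)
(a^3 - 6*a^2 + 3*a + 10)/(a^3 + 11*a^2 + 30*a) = (a^3 - 6*a^2 + 3*a + 10)/(a*(a^2 + 11*a + 30))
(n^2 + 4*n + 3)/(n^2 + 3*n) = (n + 1)/n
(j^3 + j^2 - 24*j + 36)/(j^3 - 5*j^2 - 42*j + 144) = (j - 2)/(j - 8)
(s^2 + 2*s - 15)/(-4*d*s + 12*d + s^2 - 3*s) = (s + 5)/(-4*d + s)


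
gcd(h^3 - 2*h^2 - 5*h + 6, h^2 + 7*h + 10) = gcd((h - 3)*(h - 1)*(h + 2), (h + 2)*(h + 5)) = h + 2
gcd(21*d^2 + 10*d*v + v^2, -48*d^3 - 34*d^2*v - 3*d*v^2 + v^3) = 3*d + v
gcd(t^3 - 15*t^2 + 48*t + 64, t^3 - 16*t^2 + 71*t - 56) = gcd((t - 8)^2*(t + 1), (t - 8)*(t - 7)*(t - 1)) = t - 8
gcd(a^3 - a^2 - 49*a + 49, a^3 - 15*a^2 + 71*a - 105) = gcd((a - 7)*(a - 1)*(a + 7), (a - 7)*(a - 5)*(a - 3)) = a - 7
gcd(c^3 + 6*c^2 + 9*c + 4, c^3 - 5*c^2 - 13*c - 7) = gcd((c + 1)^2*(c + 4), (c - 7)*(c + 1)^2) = c^2 + 2*c + 1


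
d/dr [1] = 0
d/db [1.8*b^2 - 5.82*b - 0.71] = 3.6*b - 5.82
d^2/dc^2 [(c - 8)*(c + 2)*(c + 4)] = 6*c - 4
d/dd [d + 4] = 1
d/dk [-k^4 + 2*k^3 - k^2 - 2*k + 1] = -4*k^3 + 6*k^2 - 2*k - 2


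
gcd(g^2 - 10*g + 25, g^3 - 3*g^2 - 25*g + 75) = g - 5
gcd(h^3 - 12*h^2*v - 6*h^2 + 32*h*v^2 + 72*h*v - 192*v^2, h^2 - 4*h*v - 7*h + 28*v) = -h + 4*v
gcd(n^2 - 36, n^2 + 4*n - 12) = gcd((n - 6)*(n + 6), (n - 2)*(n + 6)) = n + 6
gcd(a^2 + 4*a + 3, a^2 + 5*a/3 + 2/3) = a + 1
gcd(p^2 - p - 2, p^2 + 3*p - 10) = p - 2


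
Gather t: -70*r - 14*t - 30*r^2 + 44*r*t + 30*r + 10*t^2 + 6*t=-30*r^2 - 40*r + 10*t^2 + t*(44*r - 8)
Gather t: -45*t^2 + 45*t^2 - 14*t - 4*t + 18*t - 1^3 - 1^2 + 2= 0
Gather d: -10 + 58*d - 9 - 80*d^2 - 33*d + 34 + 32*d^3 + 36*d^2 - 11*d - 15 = 32*d^3 - 44*d^2 + 14*d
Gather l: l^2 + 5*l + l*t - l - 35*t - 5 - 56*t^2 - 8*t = l^2 + l*(t + 4) - 56*t^2 - 43*t - 5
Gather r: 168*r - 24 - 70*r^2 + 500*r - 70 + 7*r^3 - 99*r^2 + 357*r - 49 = 7*r^3 - 169*r^2 + 1025*r - 143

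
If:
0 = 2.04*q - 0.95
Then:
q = 0.47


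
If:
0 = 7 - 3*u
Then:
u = 7/3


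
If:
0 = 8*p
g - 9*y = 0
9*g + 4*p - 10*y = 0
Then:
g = 0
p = 0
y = 0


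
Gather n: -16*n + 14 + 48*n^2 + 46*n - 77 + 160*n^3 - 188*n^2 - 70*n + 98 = 160*n^3 - 140*n^2 - 40*n + 35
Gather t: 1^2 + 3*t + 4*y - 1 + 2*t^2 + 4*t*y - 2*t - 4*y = 2*t^2 + t*(4*y + 1)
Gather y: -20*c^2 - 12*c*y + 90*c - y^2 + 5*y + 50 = -20*c^2 + 90*c - y^2 + y*(5 - 12*c) + 50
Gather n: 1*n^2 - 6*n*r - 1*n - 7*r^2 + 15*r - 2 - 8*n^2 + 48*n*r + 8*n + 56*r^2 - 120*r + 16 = -7*n^2 + n*(42*r + 7) + 49*r^2 - 105*r + 14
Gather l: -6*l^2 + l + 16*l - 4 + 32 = -6*l^2 + 17*l + 28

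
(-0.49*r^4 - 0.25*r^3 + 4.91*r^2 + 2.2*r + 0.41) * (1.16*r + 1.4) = -0.5684*r^5 - 0.976*r^4 + 5.3456*r^3 + 9.426*r^2 + 3.5556*r + 0.574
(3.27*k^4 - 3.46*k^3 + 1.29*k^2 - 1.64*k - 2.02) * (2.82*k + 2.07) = 9.2214*k^5 - 2.9883*k^4 - 3.5244*k^3 - 1.9545*k^2 - 9.0912*k - 4.1814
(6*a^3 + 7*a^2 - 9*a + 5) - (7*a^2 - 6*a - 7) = 6*a^3 - 3*a + 12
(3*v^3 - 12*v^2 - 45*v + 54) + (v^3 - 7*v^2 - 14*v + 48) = 4*v^3 - 19*v^2 - 59*v + 102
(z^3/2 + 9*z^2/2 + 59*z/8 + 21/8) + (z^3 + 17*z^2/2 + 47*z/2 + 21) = 3*z^3/2 + 13*z^2 + 247*z/8 + 189/8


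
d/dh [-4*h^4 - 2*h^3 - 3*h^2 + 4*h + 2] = -16*h^3 - 6*h^2 - 6*h + 4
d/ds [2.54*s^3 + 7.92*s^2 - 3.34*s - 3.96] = 7.62*s^2 + 15.84*s - 3.34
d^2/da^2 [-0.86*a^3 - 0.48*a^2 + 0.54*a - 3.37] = -5.16*a - 0.96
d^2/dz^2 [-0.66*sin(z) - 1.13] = 0.66*sin(z)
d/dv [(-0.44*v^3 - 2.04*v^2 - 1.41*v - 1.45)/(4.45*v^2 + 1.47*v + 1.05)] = (-1.958*v^4 - 1.2936*v^3 + 1.8897*v^2 + 8.621*v + 0.651)/(19.8025*v^4 + 13.083*v^3 + 11.5059*v^2 + 3.087*v + 1.1025)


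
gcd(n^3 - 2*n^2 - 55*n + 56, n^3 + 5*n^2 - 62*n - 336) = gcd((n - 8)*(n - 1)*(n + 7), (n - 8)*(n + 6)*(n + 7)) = n^2 - n - 56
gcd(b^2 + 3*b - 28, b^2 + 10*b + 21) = b + 7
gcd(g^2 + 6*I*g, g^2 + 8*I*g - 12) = g + 6*I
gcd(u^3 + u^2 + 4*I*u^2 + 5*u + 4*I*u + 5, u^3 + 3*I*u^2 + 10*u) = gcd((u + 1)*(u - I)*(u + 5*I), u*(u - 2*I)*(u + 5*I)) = u + 5*I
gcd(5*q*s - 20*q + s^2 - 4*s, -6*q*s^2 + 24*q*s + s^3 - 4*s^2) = s - 4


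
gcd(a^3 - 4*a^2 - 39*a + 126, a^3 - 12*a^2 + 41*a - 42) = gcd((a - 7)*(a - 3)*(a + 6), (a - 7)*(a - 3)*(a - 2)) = a^2 - 10*a + 21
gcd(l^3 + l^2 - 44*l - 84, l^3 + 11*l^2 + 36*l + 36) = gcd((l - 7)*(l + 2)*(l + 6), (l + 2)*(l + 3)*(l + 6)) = l^2 + 8*l + 12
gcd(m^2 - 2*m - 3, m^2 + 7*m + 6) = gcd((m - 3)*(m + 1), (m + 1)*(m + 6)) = m + 1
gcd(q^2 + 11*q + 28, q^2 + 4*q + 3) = 1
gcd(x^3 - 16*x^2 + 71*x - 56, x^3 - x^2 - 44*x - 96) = x - 8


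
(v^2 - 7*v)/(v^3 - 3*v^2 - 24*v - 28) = v/(v^2 + 4*v + 4)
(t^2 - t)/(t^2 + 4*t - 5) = t/(t + 5)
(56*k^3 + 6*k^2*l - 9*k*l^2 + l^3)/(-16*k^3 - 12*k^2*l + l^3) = (-7*k + l)/(2*k + l)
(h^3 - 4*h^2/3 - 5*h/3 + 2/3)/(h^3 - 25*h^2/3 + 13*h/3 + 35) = (3*h^3 - 4*h^2 - 5*h + 2)/(3*h^3 - 25*h^2 + 13*h + 105)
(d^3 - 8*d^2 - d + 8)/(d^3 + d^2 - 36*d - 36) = (d^2 - 9*d + 8)/(d^2 - 36)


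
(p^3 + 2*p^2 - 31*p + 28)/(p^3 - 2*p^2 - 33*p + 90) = (p^3 + 2*p^2 - 31*p + 28)/(p^3 - 2*p^2 - 33*p + 90)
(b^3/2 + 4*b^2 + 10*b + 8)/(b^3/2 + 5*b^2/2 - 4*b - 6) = (b^3 + 8*b^2 + 20*b + 16)/(b^3 + 5*b^2 - 8*b - 12)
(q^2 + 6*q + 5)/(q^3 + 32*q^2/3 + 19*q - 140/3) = 3*(q + 1)/(3*q^2 + 17*q - 28)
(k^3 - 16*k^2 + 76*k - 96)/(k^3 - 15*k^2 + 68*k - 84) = (k - 8)/(k - 7)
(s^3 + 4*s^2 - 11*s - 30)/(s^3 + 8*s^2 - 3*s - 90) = (s + 2)/(s + 6)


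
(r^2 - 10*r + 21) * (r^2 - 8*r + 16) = r^4 - 18*r^3 + 117*r^2 - 328*r + 336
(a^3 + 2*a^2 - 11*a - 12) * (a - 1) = a^4 + a^3 - 13*a^2 - a + 12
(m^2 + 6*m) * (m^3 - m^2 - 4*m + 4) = m^5 + 5*m^4 - 10*m^3 - 20*m^2 + 24*m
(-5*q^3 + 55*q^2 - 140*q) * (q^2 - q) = -5*q^5 + 60*q^4 - 195*q^3 + 140*q^2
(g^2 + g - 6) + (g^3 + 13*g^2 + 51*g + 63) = g^3 + 14*g^2 + 52*g + 57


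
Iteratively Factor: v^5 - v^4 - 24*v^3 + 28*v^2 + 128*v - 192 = (v + 3)*(v^4 - 4*v^3 - 12*v^2 + 64*v - 64) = (v - 2)*(v + 3)*(v^3 - 2*v^2 - 16*v + 32) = (v - 2)^2*(v + 3)*(v^2 - 16) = (v - 4)*(v - 2)^2*(v + 3)*(v + 4)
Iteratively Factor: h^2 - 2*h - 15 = (h + 3)*(h - 5)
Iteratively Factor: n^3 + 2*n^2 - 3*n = (n)*(n^2 + 2*n - 3) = n*(n - 1)*(n + 3)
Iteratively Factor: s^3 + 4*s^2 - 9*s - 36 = (s - 3)*(s^2 + 7*s + 12) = (s - 3)*(s + 3)*(s + 4)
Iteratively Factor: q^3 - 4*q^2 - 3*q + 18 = (q - 3)*(q^2 - q - 6) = (q - 3)^2*(q + 2)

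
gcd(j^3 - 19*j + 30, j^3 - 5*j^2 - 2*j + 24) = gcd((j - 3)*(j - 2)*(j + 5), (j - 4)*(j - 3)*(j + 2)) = j - 3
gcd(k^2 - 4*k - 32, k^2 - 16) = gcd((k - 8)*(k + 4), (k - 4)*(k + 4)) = k + 4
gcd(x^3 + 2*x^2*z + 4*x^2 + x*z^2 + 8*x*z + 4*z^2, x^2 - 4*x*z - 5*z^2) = x + z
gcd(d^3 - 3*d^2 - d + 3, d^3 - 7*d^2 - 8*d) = d + 1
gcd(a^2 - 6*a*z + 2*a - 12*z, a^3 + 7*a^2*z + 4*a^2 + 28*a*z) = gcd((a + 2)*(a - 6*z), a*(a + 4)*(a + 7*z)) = 1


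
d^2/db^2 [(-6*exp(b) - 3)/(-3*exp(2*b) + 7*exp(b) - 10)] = (54*exp(4*b) + 234*exp(3*b) - 1269*exp(2*b) + 207*exp(b) + 810)*exp(b)/(27*exp(6*b) - 189*exp(5*b) + 711*exp(4*b) - 1603*exp(3*b) + 2370*exp(2*b) - 2100*exp(b) + 1000)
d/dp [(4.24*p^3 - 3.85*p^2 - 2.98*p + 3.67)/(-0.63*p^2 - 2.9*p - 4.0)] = (-2.6712*p^4 - 24.592*p^3 - 41.5924*p^2 + 35.4242*p + 22.563)/(0.3969*p^4 + 3.654*p^3 + 13.45*p^2 + 23.2*p + 16.0)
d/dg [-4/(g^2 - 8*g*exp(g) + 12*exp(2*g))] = 8*(-4*g*exp(g) + g + 12*exp(2*g) - 4*exp(g))/(g^2 - 8*g*exp(g) + 12*exp(2*g))^2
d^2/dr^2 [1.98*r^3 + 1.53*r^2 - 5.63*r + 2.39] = 11.88*r + 3.06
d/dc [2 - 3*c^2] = -6*c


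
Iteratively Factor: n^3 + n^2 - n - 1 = (n + 1)*(n^2 - 1) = (n - 1)*(n + 1)*(n + 1)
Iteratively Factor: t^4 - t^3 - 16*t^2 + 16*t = (t - 1)*(t^3 - 16*t) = (t - 4)*(t - 1)*(t^2 + 4*t) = t*(t - 4)*(t - 1)*(t + 4)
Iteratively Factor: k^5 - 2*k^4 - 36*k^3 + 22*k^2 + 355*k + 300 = (k - 5)*(k^4 + 3*k^3 - 21*k^2 - 83*k - 60) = (k - 5)^2*(k^3 + 8*k^2 + 19*k + 12) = (k - 5)^2*(k + 4)*(k^2 + 4*k + 3) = (k - 5)^2*(k + 3)*(k + 4)*(k + 1)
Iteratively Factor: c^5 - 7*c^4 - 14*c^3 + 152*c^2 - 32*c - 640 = (c + 4)*(c^4 - 11*c^3 + 30*c^2 + 32*c - 160) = (c - 4)*(c + 4)*(c^3 - 7*c^2 + 2*c + 40) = (c - 4)*(c + 2)*(c + 4)*(c^2 - 9*c + 20) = (c - 5)*(c - 4)*(c + 2)*(c + 4)*(c - 4)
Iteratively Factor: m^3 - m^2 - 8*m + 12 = (m - 2)*(m^2 + m - 6) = (m - 2)^2*(m + 3)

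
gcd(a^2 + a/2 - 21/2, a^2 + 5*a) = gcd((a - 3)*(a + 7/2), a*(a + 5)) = 1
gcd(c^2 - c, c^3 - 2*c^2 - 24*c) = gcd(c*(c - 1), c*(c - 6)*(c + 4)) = c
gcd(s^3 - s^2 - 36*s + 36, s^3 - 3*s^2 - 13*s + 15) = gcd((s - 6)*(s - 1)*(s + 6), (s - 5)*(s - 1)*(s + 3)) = s - 1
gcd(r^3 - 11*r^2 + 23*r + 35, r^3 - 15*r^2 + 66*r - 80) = r - 5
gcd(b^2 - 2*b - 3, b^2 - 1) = b + 1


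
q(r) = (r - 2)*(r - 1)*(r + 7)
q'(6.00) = 137.00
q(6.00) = 260.00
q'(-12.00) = 317.00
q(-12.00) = -910.00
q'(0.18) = -17.46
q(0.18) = 10.72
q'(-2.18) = -22.18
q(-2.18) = 64.07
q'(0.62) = -12.89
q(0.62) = 4.00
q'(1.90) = 7.03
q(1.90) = -0.80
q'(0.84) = -10.16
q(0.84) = 1.46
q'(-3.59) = -9.06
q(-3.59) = 87.49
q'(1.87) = 6.45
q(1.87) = -1.00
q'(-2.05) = -22.79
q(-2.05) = 61.14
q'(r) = (r - 2)*(r - 1) + (r - 2)*(r + 7) + (r - 1)*(r + 7) = 3*r^2 + 8*r - 19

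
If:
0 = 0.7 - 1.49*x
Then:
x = 0.47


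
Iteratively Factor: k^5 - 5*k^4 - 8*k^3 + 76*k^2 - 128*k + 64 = (k - 1)*(k^4 - 4*k^3 - 12*k^2 + 64*k - 64) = (k - 2)*(k - 1)*(k^3 - 2*k^2 - 16*k + 32) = (k - 2)^2*(k - 1)*(k^2 - 16) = (k - 4)*(k - 2)^2*(k - 1)*(k + 4)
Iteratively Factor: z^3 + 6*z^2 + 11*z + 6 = (z + 2)*(z^2 + 4*z + 3) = (z + 1)*(z + 2)*(z + 3)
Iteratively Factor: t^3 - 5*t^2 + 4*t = (t - 1)*(t^2 - 4*t) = t*(t - 1)*(t - 4)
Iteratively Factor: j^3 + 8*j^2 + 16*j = (j + 4)*(j^2 + 4*j) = j*(j + 4)*(j + 4)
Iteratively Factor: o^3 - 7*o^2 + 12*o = (o - 4)*(o^2 - 3*o) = (o - 4)*(o - 3)*(o)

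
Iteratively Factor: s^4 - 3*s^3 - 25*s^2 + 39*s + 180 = (s - 5)*(s^3 + 2*s^2 - 15*s - 36) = (s - 5)*(s - 4)*(s^2 + 6*s + 9) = (s - 5)*(s - 4)*(s + 3)*(s + 3)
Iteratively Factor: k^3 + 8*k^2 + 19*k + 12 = (k + 3)*(k^2 + 5*k + 4) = (k + 1)*(k + 3)*(k + 4)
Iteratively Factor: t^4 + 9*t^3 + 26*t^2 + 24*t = (t + 2)*(t^3 + 7*t^2 + 12*t) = t*(t + 2)*(t^2 + 7*t + 12) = t*(t + 2)*(t + 3)*(t + 4)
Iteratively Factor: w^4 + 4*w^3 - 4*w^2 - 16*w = (w - 2)*(w^3 + 6*w^2 + 8*w) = (w - 2)*(w + 2)*(w^2 + 4*w) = (w - 2)*(w + 2)*(w + 4)*(w)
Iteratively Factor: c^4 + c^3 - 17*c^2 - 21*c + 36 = (c + 3)*(c^3 - 2*c^2 - 11*c + 12) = (c - 4)*(c + 3)*(c^2 + 2*c - 3) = (c - 4)*(c + 3)^2*(c - 1)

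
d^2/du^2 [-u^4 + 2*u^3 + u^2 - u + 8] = -12*u^2 + 12*u + 2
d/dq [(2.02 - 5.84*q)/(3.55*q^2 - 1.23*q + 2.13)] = (20.732*q^2 - 14.342*q - 9.9546)/(12.6025*q^4 - 8.733*q^3 + 16.6359*q^2 - 5.2398*q + 4.5369)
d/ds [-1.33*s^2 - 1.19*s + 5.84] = -2.66*s - 1.19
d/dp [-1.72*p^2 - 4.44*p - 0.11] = -3.44*p - 4.44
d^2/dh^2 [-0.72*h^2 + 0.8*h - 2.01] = -1.44000000000000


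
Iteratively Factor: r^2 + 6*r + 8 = (r + 4)*(r + 2)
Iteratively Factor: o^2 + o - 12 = (o - 3)*(o + 4)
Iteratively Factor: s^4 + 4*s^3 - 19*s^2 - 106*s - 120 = (s + 2)*(s^3 + 2*s^2 - 23*s - 60) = (s - 5)*(s + 2)*(s^2 + 7*s + 12) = (s - 5)*(s + 2)*(s + 4)*(s + 3)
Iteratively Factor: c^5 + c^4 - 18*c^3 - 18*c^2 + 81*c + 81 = (c + 3)*(c^4 - 2*c^3 - 12*c^2 + 18*c + 27) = (c - 3)*(c + 3)*(c^3 + c^2 - 9*c - 9) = (c - 3)^2*(c + 3)*(c^2 + 4*c + 3) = (c - 3)^2*(c + 1)*(c + 3)*(c + 3)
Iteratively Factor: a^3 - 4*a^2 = (a)*(a^2 - 4*a) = a*(a - 4)*(a)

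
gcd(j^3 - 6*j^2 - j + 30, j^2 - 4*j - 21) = 1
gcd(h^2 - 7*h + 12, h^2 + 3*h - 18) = h - 3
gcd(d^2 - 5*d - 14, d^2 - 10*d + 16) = 1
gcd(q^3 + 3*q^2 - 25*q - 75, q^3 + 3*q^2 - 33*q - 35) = q - 5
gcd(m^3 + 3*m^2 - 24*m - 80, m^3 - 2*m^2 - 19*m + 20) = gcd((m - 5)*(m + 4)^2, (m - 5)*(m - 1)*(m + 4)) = m^2 - m - 20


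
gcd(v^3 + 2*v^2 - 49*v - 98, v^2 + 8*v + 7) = v + 7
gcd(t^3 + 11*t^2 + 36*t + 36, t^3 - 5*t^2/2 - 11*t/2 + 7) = t + 2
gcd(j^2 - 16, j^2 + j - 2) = 1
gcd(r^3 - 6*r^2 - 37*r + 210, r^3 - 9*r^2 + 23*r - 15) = r - 5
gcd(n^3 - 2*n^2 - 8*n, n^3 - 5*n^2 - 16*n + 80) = n - 4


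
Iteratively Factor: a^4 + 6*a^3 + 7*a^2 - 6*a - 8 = (a + 4)*(a^3 + 2*a^2 - a - 2) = (a + 1)*(a + 4)*(a^2 + a - 2) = (a + 1)*(a + 2)*(a + 4)*(a - 1)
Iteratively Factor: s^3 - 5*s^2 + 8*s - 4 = (s - 2)*(s^2 - 3*s + 2) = (s - 2)^2*(s - 1)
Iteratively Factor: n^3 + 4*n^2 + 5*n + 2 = (n + 2)*(n^2 + 2*n + 1) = (n + 1)*(n + 2)*(n + 1)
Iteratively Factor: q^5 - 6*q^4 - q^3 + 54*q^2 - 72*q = (q)*(q^4 - 6*q^3 - q^2 + 54*q - 72) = q*(q - 4)*(q^3 - 2*q^2 - 9*q + 18) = q*(q - 4)*(q + 3)*(q^2 - 5*q + 6) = q*(q - 4)*(q - 3)*(q + 3)*(q - 2)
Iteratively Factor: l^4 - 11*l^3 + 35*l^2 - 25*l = (l - 5)*(l^3 - 6*l^2 + 5*l) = (l - 5)*(l - 1)*(l^2 - 5*l) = (l - 5)^2*(l - 1)*(l)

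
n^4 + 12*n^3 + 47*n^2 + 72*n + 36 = (n + 1)*(n + 2)*(n + 3)*(n + 6)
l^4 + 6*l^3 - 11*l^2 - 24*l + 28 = (l - 2)*(l - 1)*(l + 2)*(l + 7)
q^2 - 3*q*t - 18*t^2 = (q - 6*t)*(q + 3*t)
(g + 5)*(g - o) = g^2 - g*o + 5*g - 5*o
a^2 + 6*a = a*(a + 6)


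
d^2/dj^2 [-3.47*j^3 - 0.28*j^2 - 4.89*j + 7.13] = -20.82*j - 0.56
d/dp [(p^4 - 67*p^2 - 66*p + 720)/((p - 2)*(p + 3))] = (2*p^5 + 3*p^4 - 24*p^3 - p^2 - 636*p - 324)/(p^4 + 2*p^3 - 11*p^2 - 12*p + 36)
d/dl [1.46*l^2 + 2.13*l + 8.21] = 2.92*l + 2.13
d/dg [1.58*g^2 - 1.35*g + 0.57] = 3.16*g - 1.35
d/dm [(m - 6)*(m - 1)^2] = (m - 1)*(3*m - 13)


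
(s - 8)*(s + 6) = s^2 - 2*s - 48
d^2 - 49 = (d - 7)*(d + 7)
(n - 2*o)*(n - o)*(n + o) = n^3 - 2*n^2*o - n*o^2 + 2*o^3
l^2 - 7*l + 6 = (l - 6)*(l - 1)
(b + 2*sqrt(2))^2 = b^2 + 4*sqrt(2)*b + 8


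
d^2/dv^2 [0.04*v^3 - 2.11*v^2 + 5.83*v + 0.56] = 0.24*v - 4.22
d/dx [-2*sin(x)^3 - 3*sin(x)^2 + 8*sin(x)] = 2*(-3*sin(x)^2 - 3*sin(x) + 4)*cos(x)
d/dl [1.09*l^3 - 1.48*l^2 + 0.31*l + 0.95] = 3.27*l^2 - 2.96*l + 0.31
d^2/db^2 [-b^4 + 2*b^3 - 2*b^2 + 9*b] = -12*b^2 + 12*b - 4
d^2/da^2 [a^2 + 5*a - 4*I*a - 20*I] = 2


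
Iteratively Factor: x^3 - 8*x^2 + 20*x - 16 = (x - 2)*(x^2 - 6*x + 8) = (x - 2)^2*(x - 4)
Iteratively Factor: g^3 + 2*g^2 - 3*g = (g + 3)*(g^2 - g) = (g - 1)*(g + 3)*(g)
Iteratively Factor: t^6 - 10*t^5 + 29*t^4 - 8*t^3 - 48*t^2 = (t - 4)*(t^5 - 6*t^4 + 5*t^3 + 12*t^2) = (t - 4)*(t + 1)*(t^4 - 7*t^3 + 12*t^2) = t*(t - 4)*(t + 1)*(t^3 - 7*t^2 + 12*t) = t^2*(t - 4)*(t + 1)*(t^2 - 7*t + 12) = t^2*(t - 4)^2*(t + 1)*(t - 3)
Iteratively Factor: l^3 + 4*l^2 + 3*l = (l)*(l^2 + 4*l + 3) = l*(l + 1)*(l + 3)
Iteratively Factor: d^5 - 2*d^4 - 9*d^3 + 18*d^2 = (d - 3)*(d^4 + d^3 - 6*d^2) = d*(d - 3)*(d^3 + d^2 - 6*d) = d*(d - 3)*(d - 2)*(d^2 + 3*d) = d*(d - 3)*(d - 2)*(d + 3)*(d)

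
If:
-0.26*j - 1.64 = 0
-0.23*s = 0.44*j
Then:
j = -6.31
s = 12.07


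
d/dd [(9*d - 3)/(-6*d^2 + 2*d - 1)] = 3*(18*d^2 - 12*d - 1)/(36*d^4 - 24*d^3 + 16*d^2 - 4*d + 1)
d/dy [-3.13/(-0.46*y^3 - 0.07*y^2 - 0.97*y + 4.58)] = (-4.3194*y^2 - 0.4382*y - 3.0361)/(0.46*y^3 + 0.07*y^2 + 0.97*y - 4.58)^2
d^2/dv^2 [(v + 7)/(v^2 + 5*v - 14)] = 2/(v^3 - 6*v^2 + 12*v - 8)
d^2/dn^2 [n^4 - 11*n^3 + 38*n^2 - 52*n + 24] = 12*n^2 - 66*n + 76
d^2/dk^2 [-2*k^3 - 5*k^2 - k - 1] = -12*k - 10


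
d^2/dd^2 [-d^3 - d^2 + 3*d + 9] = -6*d - 2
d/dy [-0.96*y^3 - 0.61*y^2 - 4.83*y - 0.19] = -2.88*y^2 - 1.22*y - 4.83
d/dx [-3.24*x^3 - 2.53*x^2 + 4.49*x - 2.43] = -9.72*x^2 - 5.06*x + 4.49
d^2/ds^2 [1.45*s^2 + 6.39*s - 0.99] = 2.90000000000000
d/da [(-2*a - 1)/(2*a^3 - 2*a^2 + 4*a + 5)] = 2*(4*a^3 + a^2 - 2*a - 3)/(4*a^6 - 8*a^5 + 20*a^4 + 4*a^3 - 4*a^2 + 40*a + 25)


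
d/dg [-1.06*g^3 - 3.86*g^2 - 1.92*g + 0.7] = -3.18*g^2 - 7.72*g - 1.92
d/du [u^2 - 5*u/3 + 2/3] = 2*u - 5/3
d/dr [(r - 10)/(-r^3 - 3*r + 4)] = (-r^3 - 3*r + 3*(r - 10)*(r^2 + 1) + 4)/(r^3 + 3*r - 4)^2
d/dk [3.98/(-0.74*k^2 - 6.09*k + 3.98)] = (5.8904*k + 24.2382)/(0.74*k^2 + 6.09*k - 3.98)^2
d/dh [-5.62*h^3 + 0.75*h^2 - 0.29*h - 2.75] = -16.86*h^2 + 1.5*h - 0.29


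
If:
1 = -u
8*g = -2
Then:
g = -1/4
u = -1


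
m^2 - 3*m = m*(m - 3)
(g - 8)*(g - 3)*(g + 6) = g^3 - 5*g^2 - 42*g + 144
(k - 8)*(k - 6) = k^2 - 14*k + 48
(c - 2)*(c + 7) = c^2 + 5*c - 14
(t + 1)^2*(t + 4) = t^3 + 6*t^2 + 9*t + 4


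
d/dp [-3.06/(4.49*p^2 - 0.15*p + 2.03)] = (27.4788*p - 0.459)/(4.49*p^2 - 0.15*p + 2.03)^2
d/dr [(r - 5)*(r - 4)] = 2*r - 9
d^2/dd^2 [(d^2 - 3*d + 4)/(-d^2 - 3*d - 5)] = 2*(6*d^3 + 3*d^2 - 81*d - 86)/(d^6 + 9*d^5 + 42*d^4 + 117*d^3 + 210*d^2 + 225*d + 125)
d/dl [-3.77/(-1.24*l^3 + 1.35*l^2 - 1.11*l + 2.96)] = (-14.0244*l^2 + 10.179*l - 4.1847)/(1.24*l^3 - 1.35*l^2 + 1.11*l - 2.96)^2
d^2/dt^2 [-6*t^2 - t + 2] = -12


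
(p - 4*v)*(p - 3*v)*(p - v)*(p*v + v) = p^4*v - 8*p^3*v^2 + p^3*v + 19*p^2*v^3 - 8*p^2*v^2 - 12*p*v^4 + 19*p*v^3 - 12*v^4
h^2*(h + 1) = h^3 + h^2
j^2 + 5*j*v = j*(j + 5*v)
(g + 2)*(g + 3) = g^2 + 5*g + 6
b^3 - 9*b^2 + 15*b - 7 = (b - 7)*(b - 1)^2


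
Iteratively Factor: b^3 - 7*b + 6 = (b + 3)*(b^2 - 3*b + 2) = (b - 1)*(b + 3)*(b - 2)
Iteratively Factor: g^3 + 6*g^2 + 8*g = (g + 2)*(g^2 + 4*g) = g*(g + 2)*(g + 4)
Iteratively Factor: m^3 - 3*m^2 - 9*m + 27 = (m - 3)*(m^2 - 9) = (m - 3)*(m + 3)*(m - 3)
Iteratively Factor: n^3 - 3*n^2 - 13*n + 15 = (n + 3)*(n^2 - 6*n + 5) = (n - 5)*(n + 3)*(n - 1)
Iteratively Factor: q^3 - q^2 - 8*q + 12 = (q - 2)*(q^2 + q - 6) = (q - 2)*(q + 3)*(q - 2)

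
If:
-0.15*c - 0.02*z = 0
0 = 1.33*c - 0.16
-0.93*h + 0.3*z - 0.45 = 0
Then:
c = 0.12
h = -0.77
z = -0.90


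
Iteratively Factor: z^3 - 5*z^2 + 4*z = (z - 4)*(z^2 - z) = (z - 4)*(z - 1)*(z)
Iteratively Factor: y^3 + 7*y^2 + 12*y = (y)*(y^2 + 7*y + 12) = y*(y + 4)*(y + 3)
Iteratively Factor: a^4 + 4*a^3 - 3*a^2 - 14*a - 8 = (a - 2)*(a^3 + 6*a^2 + 9*a + 4) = (a - 2)*(a + 1)*(a^2 + 5*a + 4) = (a - 2)*(a + 1)^2*(a + 4)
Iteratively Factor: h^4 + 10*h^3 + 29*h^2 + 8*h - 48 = (h + 4)*(h^3 + 6*h^2 + 5*h - 12) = (h + 4)^2*(h^2 + 2*h - 3) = (h + 3)*(h + 4)^2*(h - 1)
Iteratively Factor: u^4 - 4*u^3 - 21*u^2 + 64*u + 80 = (u - 5)*(u^3 + u^2 - 16*u - 16) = (u - 5)*(u + 4)*(u^2 - 3*u - 4) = (u - 5)*(u + 1)*(u + 4)*(u - 4)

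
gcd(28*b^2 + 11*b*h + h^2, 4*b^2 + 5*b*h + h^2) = 4*b + h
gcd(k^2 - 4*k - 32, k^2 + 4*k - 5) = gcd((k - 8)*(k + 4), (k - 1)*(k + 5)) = 1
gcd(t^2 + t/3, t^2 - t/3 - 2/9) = t + 1/3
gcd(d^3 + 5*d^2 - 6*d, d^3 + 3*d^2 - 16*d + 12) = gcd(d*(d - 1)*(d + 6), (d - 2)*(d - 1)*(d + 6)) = d^2 + 5*d - 6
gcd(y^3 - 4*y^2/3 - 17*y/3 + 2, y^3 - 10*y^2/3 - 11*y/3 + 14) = y^2 - y - 6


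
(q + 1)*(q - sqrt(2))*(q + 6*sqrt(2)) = q^3 + q^2 + 5*sqrt(2)*q^2 - 12*q + 5*sqrt(2)*q - 12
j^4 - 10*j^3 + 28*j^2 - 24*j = j*(j - 6)*(j - 2)^2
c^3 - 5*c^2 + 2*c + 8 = (c - 4)*(c - 2)*(c + 1)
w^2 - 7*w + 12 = (w - 4)*(w - 3)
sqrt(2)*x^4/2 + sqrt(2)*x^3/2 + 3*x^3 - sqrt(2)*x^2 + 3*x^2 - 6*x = x*(x - 1)*(x + 3*sqrt(2))*(sqrt(2)*x/2 + sqrt(2))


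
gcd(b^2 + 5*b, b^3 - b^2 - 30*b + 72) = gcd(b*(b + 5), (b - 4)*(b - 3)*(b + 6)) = 1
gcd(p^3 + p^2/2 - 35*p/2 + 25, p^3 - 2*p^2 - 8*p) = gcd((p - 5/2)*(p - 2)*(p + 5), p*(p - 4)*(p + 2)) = 1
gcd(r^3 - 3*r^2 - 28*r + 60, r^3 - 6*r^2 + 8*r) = r - 2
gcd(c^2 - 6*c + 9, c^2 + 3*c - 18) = c - 3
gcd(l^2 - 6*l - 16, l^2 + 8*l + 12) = l + 2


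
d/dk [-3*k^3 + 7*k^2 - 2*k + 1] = -9*k^2 + 14*k - 2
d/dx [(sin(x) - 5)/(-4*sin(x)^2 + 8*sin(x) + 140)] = (sin(x)^2 - 10*sin(x) + 45)*cos(x)/(4*(sin(x) - 7)^2*(sin(x) + 5)^2)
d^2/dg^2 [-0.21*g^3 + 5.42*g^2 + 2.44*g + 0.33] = 10.84 - 1.26*g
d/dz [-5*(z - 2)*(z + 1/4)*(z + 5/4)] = -15*z^2 + 5*z + 215/16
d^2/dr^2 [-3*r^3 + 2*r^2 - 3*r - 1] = 4 - 18*r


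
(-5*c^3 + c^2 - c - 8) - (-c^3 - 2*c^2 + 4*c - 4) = -4*c^3 + 3*c^2 - 5*c - 4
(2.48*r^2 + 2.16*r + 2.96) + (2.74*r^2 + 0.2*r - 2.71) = 5.22*r^2 + 2.36*r + 0.25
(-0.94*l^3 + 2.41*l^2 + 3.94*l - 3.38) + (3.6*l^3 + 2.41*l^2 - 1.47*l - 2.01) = 2.66*l^3 + 4.82*l^2 + 2.47*l - 5.39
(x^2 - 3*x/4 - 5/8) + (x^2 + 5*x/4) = 2*x^2 + x/2 - 5/8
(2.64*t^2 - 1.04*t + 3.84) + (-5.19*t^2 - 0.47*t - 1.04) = -2.55*t^2 - 1.51*t + 2.8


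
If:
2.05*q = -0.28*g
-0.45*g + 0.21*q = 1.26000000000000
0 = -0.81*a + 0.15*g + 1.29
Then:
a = 1.11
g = -2.63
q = 0.36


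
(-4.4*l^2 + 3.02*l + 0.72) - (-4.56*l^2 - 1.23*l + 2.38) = 0.159999999999999*l^2 + 4.25*l - 1.66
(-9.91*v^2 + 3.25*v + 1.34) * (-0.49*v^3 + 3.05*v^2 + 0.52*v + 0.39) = 4.8559*v^5 - 31.818*v^4 + 4.1027*v^3 + 1.9121*v^2 + 1.9643*v + 0.5226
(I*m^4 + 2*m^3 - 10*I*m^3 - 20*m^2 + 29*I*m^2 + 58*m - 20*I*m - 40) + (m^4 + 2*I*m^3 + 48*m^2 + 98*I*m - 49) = m^4 + I*m^4 + 2*m^3 - 8*I*m^3 + 28*m^2 + 29*I*m^2 + 58*m + 78*I*m - 89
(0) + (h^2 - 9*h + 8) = h^2 - 9*h + 8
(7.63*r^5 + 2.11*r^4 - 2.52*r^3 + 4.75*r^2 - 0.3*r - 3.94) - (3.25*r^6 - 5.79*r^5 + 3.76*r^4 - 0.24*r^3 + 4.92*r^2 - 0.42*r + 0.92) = -3.25*r^6 + 13.42*r^5 - 1.65*r^4 - 2.28*r^3 - 0.17*r^2 + 0.12*r - 4.86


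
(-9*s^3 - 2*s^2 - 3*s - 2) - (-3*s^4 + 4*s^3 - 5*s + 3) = 3*s^4 - 13*s^3 - 2*s^2 + 2*s - 5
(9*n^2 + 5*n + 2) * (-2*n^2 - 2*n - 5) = -18*n^4 - 28*n^3 - 59*n^2 - 29*n - 10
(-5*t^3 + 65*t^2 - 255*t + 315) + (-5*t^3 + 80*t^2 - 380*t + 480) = -10*t^3 + 145*t^2 - 635*t + 795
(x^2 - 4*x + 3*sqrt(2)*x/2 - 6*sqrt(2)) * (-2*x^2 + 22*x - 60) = -2*x^4 - 3*sqrt(2)*x^3 + 30*x^3 - 148*x^2 + 45*sqrt(2)*x^2 - 222*sqrt(2)*x + 240*x + 360*sqrt(2)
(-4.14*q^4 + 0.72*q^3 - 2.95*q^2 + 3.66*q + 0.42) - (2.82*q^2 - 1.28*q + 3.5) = -4.14*q^4 + 0.72*q^3 - 5.77*q^2 + 4.94*q - 3.08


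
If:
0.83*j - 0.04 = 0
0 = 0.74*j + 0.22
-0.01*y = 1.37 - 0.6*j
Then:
No Solution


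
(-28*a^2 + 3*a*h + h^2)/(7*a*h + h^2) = (-4*a + h)/h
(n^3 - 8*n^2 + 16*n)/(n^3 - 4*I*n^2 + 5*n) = (n^2 - 8*n + 16)/(n^2 - 4*I*n + 5)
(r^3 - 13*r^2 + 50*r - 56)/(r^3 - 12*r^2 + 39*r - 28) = (r - 2)/(r - 1)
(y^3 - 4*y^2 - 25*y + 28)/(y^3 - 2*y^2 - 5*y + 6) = (y^2 - 3*y - 28)/(y^2 - y - 6)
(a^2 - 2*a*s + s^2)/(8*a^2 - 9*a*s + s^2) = (-a + s)/(-8*a + s)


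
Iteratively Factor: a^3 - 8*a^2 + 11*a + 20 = (a + 1)*(a^2 - 9*a + 20) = (a - 5)*(a + 1)*(a - 4)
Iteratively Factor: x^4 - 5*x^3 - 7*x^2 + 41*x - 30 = (x - 2)*(x^3 - 3*x^2 - 13*x + 15) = (x - 5)*(x - 2)*(x^2 + 2*x - 3) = (x - 5)*(x - 2)*(x - 1)*(x + 3)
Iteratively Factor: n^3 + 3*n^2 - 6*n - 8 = (n - 2)*(n^2 + 5*n + 4) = (n - 2)*(n + 4)*(n + 1)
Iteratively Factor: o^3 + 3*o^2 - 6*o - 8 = (o + 4)*(o^2 - o - 2) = (o - 2)*(o + 4)*(o + 1)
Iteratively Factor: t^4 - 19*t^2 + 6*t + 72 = (t - 3)*(t^3 + 3*t^2 - 10*t - 24) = (t - 3)*(t + 4)*(t^2 - t - 6) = (t - 3)^2*(t + 4)*(t + 2)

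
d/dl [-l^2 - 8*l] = -2*l - 8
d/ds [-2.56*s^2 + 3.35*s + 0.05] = 3.35 - 5.12*s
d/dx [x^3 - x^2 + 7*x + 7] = 3*x^2 - 2*x + 7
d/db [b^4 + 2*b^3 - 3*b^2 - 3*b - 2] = 4*b^3 + 6*b^2 - 6*b - 3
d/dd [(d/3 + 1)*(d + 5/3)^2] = (3*d + 5)*(9*d + 23)/27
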